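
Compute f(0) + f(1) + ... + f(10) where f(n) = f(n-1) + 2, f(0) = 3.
Computing the sequence terms: 3, 5, 7, 9, 11, 13, 15, 17, 19, 21, 23
Adding these values together:

143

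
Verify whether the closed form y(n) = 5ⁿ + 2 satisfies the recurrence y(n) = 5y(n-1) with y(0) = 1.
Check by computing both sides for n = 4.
From the recurrence with y(0) = 1:
  y(0) = 1, y(1) = 5, y(2) = 25, y(3) = 125, y(4) = 625
  so the recurrence gives y(4) = 625.
From the proposed closed form y(n) = 5ⁿ + 2:
  y(4) = 627.
The recurrence gives 625 but the closed form gives 627, so the closed form does not satisfy the recurrence.

No, the closed form is incorrect.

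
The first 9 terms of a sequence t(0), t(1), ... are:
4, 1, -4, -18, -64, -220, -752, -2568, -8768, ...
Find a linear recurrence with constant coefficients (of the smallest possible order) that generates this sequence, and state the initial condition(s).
Look for the lowest-order linear relation among consecutive terms.
Observation: t(n) - 4·t(n-1) - (-2)·t(n-2) = 0 holds for the shown terms, and no order-1 relation t(n) = α·t(n-1) + β fits.
Check at n=3: 4·-4 + (-2)·1 = -18. ✓

t(n) = 4t(n-1) - 2t(n-2), t(0) = 4, t(1) = 1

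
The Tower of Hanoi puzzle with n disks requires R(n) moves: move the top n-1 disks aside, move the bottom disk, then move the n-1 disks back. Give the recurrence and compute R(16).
Moving n disks = move the top n-1 disks aside (R(n-1) moves) + move the largest disk (1 move) + move the n-1 disks back on top (R(n-1) moves), so R(n) = 2R(n-1) + 1, with R(1) = 1 (a single disk takes one move).
First terms: 1, 3, 7, 15, 31, 63, … — each is one less than a power of 2. Indeed R(n) + 1 = 2(R(n-1) + 1) with R(1) + 1 = 2, so R(n) + 1 = 2ⁿ and R(n) = 2ⁿ - 1.
Hence R(16) = 2^16 - 1 = 65536 - 1 = 65535.

R(n) = 2R(n-1) + 1, R(1) = 1; R(16) = 65535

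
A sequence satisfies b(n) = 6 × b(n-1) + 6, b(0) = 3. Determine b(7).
Computing step by step:
b(0) = 3
b(1) = 6 × 3 + 6 = 24
b(2) = 6 × 24 + 6 = 150
b(3) = 6 × 150 + 6 = 906
b(4) = 6 × 906 + 6 = 5442
b(5) = 6 × 5442 + 6 = 32658
b(6) = 6 × 32658 + 6 = 195954
b(7) = 6 × 195954 + 6 = 1175730

1175730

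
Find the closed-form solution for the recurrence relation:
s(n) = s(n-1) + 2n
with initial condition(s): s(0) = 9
Recurrence: s(n) = s(n-1) + 2n, initial: s(0) = 9.
Telescoping: s(n) = s(0) + 2·Σᵢ₌₁ⁿ i = 9 + 2·n(n+1)/2.

s(n) = 2·n(n+1)/2 + 9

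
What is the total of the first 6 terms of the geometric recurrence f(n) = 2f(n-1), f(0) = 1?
Computing the sequence terms: 1, 2, 4, 8, 16, 32
Adding these values together:

63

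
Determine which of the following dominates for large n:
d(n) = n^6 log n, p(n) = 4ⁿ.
Comparing growth rates:
Growth-rate hierarchy: log n ≺ any polynomial ≺ any exponential cⁿ (c>1) ≺ n! ≺ nⁿ.
exponential base 4 dominates polynomial degree 6 (with log factor) asymptotically.

p(n) grows faster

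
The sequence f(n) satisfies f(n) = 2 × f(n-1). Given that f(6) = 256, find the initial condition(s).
In general f(n) = 2ⁿ · f(0). At n = 6: f(0) = f(6) / 2^6 = 256 / 64 = 4.

f(0) = 4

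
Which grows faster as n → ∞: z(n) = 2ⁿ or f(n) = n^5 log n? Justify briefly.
Comparing growth rates:
Growth-rate hierarchy: log n ≺ any polynomial ≺ any exponential cⁿ (c>1) ≺ n! ≺ nⁿ.
exponential base 2 dominates polynomial degree 5 (with log factor) asymptotically.

z(n) grows faster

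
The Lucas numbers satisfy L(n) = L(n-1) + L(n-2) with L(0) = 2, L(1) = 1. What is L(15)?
Computing the sequence terms:
2, 1, 3, 4, 7, 11, 18, 29, 47, 76, 123, 199, 322, 521, 843, 1364

1364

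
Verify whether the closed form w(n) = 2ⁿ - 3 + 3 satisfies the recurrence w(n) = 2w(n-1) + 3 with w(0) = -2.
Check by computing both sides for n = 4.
From the recurrence with w(0) = -2:
  w(0) = -2, w(1) = -1, w(2) = 1, w(3) = 5, w(4) = 13
  so the recurrence gives w(4) = 13.
From the proposed closed form w(n) = 2ⁿ - 3 + 3:
  w(4) = 16.
The recurrence gives 13 but the closed form gives 16, so the closed form does not satisfy the recurrence.

No, the closed form is incorrect.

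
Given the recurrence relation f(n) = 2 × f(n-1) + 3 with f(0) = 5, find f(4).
Computing step by step:
f(0) = 5
f(1) = 2 × 5 + 3 = 13
f(2) = 2 × 13 + 3 = 29
f(3) = 2 × 29 + 3 = 61
f(4) = 2 × 61 + 3 = 125

125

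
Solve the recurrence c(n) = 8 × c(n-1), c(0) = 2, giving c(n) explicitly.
Recurrence: c(n) = 8 × c(n-1), initial: c(0) = 2.
Each term is 8 times the previous, so this is geometric with ratio 8. After n steps: c(n) = c(0)·8ⁿ = 2·8ⁿ.

c(n) = 2·8ⁿ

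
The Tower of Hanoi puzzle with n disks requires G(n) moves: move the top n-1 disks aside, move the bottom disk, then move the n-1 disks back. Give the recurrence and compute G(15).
Moving n disks = move the top n-1 disks aside (G(n-1) moves) + move the largest disk (1 move) + move the n-1 disks back on top (G(n-1) moves), so G(n) = 2G(n-1) + 1, with G(1) = 1 (a single disk takes one move).
First terms: 1, 3, 7, 15, 31, 63, … — each is one less than a power of 2. Indeed G(n) + 1 = 2(G(n-1) + 1) with G(1) + 1 = 2, so G(n) + 1 = 2ⁿ and G(n) = 2ⁿ - 1.
Hence G(15) = 2^15 - 1 = 32768 - 1 = 32767.

G(n) = 2G(n-1) + 1, G(1) = 1; G(15) = 32767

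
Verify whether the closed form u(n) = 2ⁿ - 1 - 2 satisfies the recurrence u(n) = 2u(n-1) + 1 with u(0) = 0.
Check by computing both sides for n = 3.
From the recurrence with u(0) = 0:
  u(0) = 0, u(1) = 1, u(2) = 3, u(3) = 7
  so the recurrence gives u(3) = 7.
From the proposed closed form u(n) = 2ⁿ - 1 - 2:
  u(3) = 5.
The recurrence gives 7 but the closed form gives 5, so the closed form does not satisfy the recurrence.

No, the closed form is incorrect.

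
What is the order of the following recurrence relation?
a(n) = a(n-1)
The order is the largest lag k for which a(n-k) appears. Here the deepest term is a(n-1), so the order is 1.

Order 1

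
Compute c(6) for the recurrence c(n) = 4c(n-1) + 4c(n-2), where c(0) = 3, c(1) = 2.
Computing the sequence terms:
3, 2, 20, 88, 432, 2080, 10048

10048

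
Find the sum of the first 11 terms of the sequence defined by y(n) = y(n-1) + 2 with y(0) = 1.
Computing the sequence terms: 1, 3, 5, 7, 9, 11, 13, 15, 17, 19, 21
Adding these values together:

121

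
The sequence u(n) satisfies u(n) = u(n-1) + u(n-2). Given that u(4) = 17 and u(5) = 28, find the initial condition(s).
Work backwards using u(k) = u(k+2) - u(k+1):
u(3) = u(5) - u(4) = 28 - 17 = 11
u(2) = u(4) - u(3) = 17 - 11 = 6
u(1) = u(3) - u(2) = 11 - 6 = 5
u(0) = u(2) - u(1) = 6 - 5 = 1

u(0) = 1, u(1) = 5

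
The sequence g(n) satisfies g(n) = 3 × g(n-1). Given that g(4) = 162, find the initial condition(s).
In general g(n) = 3ⁿ · g(0). At n = 4: g(0) = g(4) / 3^4 = 162 / 81 = 2.

g(0) = 2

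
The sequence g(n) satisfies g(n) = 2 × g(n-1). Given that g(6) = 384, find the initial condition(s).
In general g(n) = 2ⁿ · g(0). At n = 6: g(0) = g(6) / 2^6 = 384 / 64 = 6.

g(0) = 6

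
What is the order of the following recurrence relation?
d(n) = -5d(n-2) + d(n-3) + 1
The order is the largest lag k for which d(n-k) appears. Here the deepest term is d(n-3) (the 1 term is non-homogeneous and does not affect the order), so the order is 3.

Order 3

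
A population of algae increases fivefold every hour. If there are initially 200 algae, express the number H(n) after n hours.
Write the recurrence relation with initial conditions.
Each hour multiplies the count by 5, so the count after n hours depends only on the count after n-1 hours: H(n) = 5 × H(n-1). The starting count gives H(0) = 200.
Unrolling n times gives the closed form H(n) = 200 × 5ⁿ.

H(n) = 5 × H(n-1), H(0) = 200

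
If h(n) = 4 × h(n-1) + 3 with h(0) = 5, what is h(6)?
Computing step by step:
h(0) = 5
h(1) = 4 × 5 + 3 = 23
h(2) = 4 × 23 + 3 = 95
h(3) = 4 × 95 + 3 = 383
h(4) = 4 × 383 + 3 = 1535
h(5) = 4 × 1535 + 3 = 6143
h(6) = 4 × 6143 + 3 = 24575

24575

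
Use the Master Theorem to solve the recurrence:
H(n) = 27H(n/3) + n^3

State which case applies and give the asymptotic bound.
Master Theorem template: H(n) = a·H(n/b) + f(n).
Here: a=27, b=3, f(n)=n^3
Compute log_b(a) = log_3(27) = 3.
f(n) = n^3 = Θ(n^3). Case 2: H(n) = Θ(n^3 log n).

Case 2: H(n) = Θ(n^3 log n)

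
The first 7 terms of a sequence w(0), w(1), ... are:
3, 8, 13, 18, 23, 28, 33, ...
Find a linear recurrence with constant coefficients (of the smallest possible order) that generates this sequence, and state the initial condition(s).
Look for the lowest-order linear relation among consecutive terms.
Observation: consecutive differences are constant (= 5).
Check at n=2: 1·8 + 5 = 13. ✓

w(n) = w(n-1) + 5, w(0) = 3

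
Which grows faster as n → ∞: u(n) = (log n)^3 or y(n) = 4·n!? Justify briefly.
Comparing growth rates:
Growth-rate hierarchy: log n ≺ any polynomial ≺ any exponential cⁿ (c>1) ≺ n! ≺ nⁿ.
factorial dominates polylogarithmic (log n)^3 asymptotically.

y(n) grows faster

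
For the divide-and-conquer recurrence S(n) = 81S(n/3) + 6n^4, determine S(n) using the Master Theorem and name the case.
Master Theorem template: S(n) = a·S(n/b) + f(n).
Here: a=81, b=3, f(n)=6n^4
Compute log_b(a) = log_3(81) = 4.
f(n) = 6n^4 = Θ(n^4). Case 2: S(n) = Θ(n^4 log n).

Case 2: S(n) = Θ(n^4 log n)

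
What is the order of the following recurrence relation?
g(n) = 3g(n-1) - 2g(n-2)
The order is the largest lag k for which g(n-k) appears. Here the deepest term is g(n-2), so the order is 2.

Order 2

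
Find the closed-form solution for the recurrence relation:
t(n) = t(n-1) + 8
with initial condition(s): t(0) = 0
Recurrence: t(n) = t(n-1) + 8, initial: t(0) = 0.
Each step adds 8, so t(n) = t(0) + 8n = 8n.

t(n) = 8n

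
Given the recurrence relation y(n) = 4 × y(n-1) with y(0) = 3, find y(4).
Computing step by step:
y(0) = 3
y(1) = 4 × 3 = 12
y(2) = 4 × 12 = 48
y(3) = 4 × 48 = 192
y(4) = 4 × 192 = 768

768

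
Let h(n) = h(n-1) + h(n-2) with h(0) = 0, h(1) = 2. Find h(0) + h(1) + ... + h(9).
Computing the sequence terms: 0, 2, 2, 4, 6, 10, 16, 26, 42, 68
Adding these values together:

176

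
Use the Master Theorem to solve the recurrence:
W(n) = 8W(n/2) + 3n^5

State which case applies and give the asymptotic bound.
Master Theorem template: W(n) = a·W(n/b) + f(n).
Here: a=8, b=2, f(n)=3n^5
Compute log_b(a) = log_2(8) = 3.
f(n) = 3n^5 = Ω(n^(3+ε)) with ε = 2, and the regularity condition holds (a·f(n/b) = (a/b^5)·f(n) with a/b^5 = 2^-2 < 1). Case 3: W(n) = Θ(f(n)) = Θ(n^5).

Case 3: W(n) = Θ(n^5)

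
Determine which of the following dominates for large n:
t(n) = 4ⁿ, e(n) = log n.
Comparing growth rates:
Growth-rate hierarchy: log n ≺ any polynomial ≺ any exponential cⁿ (c>1) ≺ n! ≺ nⁿ.
exponential base 4 dominates logarithmic asymptotically.

t(n) grows faster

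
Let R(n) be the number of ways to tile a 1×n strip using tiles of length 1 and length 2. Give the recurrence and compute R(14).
Condition on the last tile: it has length 1 (leaving a 1×(n-1) strip) or length 2 (leaving a 1×(n-2) strip), so R(n) = R(n-1) + R(n-2) (order-2 linear recurrence).
For 0 ≤ i < 2 only unit tiles fit, so R(i) = 1.
Iterating the recurrence: R(2) = 2, R(3) = 3, R(4) = 5, R(5) = 8, R(6) = 13, R(7) = 21, R(8) = 34, R(9) = 55, R(10) = 89, R(11) = 144, R(12) = 233, R(13) = 377, R(14) = 610.

R(n) = R(n-1) + R(n-2), with R(i) = 1 for 0 ≤ i < 2; R(14) = 610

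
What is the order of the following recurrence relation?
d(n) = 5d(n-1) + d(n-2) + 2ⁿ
The order is the largest lag k for which d(n-k) appears. Here the deepest term is d(n-2) (the 2ⁿ term is non-homogeneous and does not affect the order), so the order is 2.

Order 2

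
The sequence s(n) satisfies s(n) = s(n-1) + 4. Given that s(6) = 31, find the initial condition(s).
s(6) = s(0) + 6·4, so s(0) = 31 - 24 = 7.

s(0) = 7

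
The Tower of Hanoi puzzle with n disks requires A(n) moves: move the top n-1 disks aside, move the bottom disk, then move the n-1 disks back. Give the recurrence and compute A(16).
Moving n disks = move the top n-1 disks aside (A(n-1) moves) + move the largest disk (1 move) + move the n-1 disks back on top (A(n-1) moves), so A(n) = 2A(n-1) + 1, with A(1) = 1 (a single disk takes one move).
First terms: 1, 3, 7, 15, 31, 63, … — each is one less than a power of 2. Indeed A(n) + 1 = 2(A(n-1) + 1) with A(1) + 1 = 2, so A(n) + 1 = 2ⁿ and A(n) = 2ⁿ - 1.
Hence A(16) = 2^16 - 1 = 65536 - 1 = 65535.

A(n) = 2A(n-1) + 1, A(1) = 1; A(16) = 65535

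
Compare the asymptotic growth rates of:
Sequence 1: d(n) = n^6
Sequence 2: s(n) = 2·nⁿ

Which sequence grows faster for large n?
Comparing growth rates:
Growth-rate hierarchy: log n ≺ any polynomial ≺ any exponential cⁿ (c>1) ≺ n! ≺ nⁿ.
super-exponential nⁿ dominates polynomial degree 6 asymptotically.

s(n) grows faster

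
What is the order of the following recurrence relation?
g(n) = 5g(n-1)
The order is the largest lag k for which g(n-k) appears. Here the deepest term is g(n-1), so the order is 1.

Order 1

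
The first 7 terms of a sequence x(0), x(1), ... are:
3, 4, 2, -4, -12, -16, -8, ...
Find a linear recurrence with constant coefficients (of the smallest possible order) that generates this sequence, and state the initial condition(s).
Look for the lowest-order linear relation among consecutive terms.
Observation: x(n) - 2·x(n-1) - (-2)·x(n-2) = 0 holds for the shown terms, and no order-1 relation x(n) = α·x(n-1) + β fits.
Check at n=3: 2·2 + (-2)·4 = -4. ✓

x(n) = 2x(n-1) - 2x(n-2), x(0) = 3, x(1) = 4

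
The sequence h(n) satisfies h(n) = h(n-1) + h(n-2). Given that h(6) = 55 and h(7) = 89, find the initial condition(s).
Work backwards using h(k) = h(k+2) - h(k+1):
h(5) = h(7) - h(6) = 89 - 55 = 34
h(4) = h(6) - h(5) = 55 - 34 = 21
h(3) = h(5) - h(4) = 34 - 21 = 13
h(2) = h(4) - h(3) = 21 - 13 = 8
h(1) = h(3) - h(2) = 13 - 8 = 5
h(0) = h(2) - h(1) = 8 - 5 = 3

h(0) = 3, h(1) = 5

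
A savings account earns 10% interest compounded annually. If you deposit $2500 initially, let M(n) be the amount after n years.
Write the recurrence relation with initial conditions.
Each year the balance grows by 10%, i.e. is multiplied by 1 + 10/100 = 1.1, so M(n) = 1.1 × M(n-1). The initial deposit gives M(0) = 2500.
Unrolling gives the closed form M(n) = 2500 × (1.1)ⁿ.

M(n) = 1.1 × M(n-1), M(0) = 2500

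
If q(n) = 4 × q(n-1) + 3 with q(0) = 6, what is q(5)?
Computing step by step:
q(0) = 6
q(1) = 4 × 6 + 3 = 27
q(2) = 4 × 27 + 3 = 111
q(3) = 4 × 111 + 3 = 447
q(4) = 4 × 447 + 3 = 1791
q(5) = 4 × 1791 + 3 = 7167

7167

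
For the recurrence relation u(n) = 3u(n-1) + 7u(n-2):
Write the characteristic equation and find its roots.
Substitute u(n) = rⁿ and divide through by rⁿ⁻²: r² - 3r - 7 = 0
Discriminant: 3² + 4·7 = 37, not a perfect square, so by the quadratic formula r = (3 ± √37)/2.
General solution: u(n) = A·r₁ⁿ + B·r₂ⁿ where r₁,r₂ = (3 ± √37)/2

Characteristic: r² - 3r - 7 = 0, Roots: r = (3 ± √37)/2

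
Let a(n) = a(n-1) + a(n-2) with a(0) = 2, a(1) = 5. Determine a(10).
Computing the sequence terms:
2, 5, 7, 12, 19, 31, 50, 81, 131, 212, 343

343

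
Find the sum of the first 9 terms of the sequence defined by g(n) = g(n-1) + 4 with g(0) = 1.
Computing the sequence terms: 1, 5, 9, 13, 17, 21, 25, 29, 33
Adding these values together:

153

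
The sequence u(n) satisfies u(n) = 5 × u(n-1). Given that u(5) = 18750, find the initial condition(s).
In general u(n) = 5ⁿ · u(0). At n = 5: u(0) = u(5) / 5^5 = 18750 / 3125 = 6.

u(0) = 6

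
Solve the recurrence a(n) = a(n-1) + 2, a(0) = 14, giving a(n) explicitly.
Recurrence: a(n) = a(n-1) + 2, initial: a(0) = 14.
Each step adds 2, so a(n) = a(0) + 2n = 2n + 14.

a(n) = 2n + 14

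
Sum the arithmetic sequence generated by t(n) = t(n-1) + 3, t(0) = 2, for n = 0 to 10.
Computing the sequence terms: 2, 5, 8, 11, 14, 17, 20, 23, 26, 29, 32
Adding these values together:

187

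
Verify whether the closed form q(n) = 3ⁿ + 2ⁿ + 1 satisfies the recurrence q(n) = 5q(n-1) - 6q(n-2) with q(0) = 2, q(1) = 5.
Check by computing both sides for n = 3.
From the recurrence with q(0) = 2, q(1) = 5:
  q(0) = 2, q(1) = 5, q(2) = 13, q(3) = 35
  so the recurrence gives q(3) = 35.
From the proposed closed form q(n) = 3ⁿ + 2ⁿ + 1:
  q(3) = 36.
The recurrence gives 35 but the closed form gives 36, so the closed form does not satisfy the recurrence.

No, the closed form is incorrect.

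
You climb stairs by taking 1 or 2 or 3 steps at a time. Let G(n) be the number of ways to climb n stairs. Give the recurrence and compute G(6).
Condition on the size of the last step (1 to 3): before it there were n-1, …, n-3 stairs climbed, and these cases are disjoint, so G(n) = G(n-1) + G(n-2) + G(n-3) (order-3 linear recurrence).
Initial conditions by direct count (compositions of i into parts ≤ 3): G(1) = 1; G(2) = 2; G(3) = 4.
Iterating the recurrence: G(4) = 7, G(5) = 13, G(6) = 24.

G(n) = G(n-1) + G(n-2) + G(n-3), G(1) = 1, G(2) = 2, G(3) = 4; G(6) = 24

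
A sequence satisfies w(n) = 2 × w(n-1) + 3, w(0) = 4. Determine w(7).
Computing step by step:
w(0) = 4
w(1) = 2 × 4 + 3 = 11
w(2) = 2 × 11 + 3 = 25
w(3) = 2 × 25 + 3 = 53
w(4) = 2 × 53 + 3 = 109
w(5) = 2 × 109 + 3 = 221
w(6) = 2 × 221 + 3 = 445
w(7) = 2 × 445 + 3 = 893

893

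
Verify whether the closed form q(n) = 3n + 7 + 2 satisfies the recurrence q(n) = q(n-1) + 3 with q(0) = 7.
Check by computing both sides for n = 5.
From the recurrence with q(0) = 7:
  q(0) = 7, q(1) = 10, q(2) = 13, q(3) = 16, q(4) = 19, q(5) = 22
  so the recurrence gives q(5) = 22.
From the proposed closed form q(n) = 3n + 7 + 2:
  q(5) = 24.
The recurrence gives 22 but the closed form gives 24, so the closed form does not satisfy the recurrence.

No, the closed form is incorrect.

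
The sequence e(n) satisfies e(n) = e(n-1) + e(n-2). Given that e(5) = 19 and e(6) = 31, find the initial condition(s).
Work backwards using e(k) = e(k+2) - e(k+1):
e(4) = e(6) - e(5) = 31 - 19 = 12
e(3) = e(5) - e(4) = 19 - 12 = 7
e(2) = e(4) - e(3) = 12 - 7 = 5
e(1) = e(3) - e(2) = 7 - 5 = 2
e(0) = e(2) - e(1) = 5 - 2 = 3

e(0) = 3, e(1) = 2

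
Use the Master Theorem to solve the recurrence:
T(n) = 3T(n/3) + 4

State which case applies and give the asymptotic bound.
Master Theorem template: T(n) = a·T(n/b) + f(n).
Here: a=3, b=3, f(n)=4
Compute log_b(a) = log_3(3) = 1.
f(n) = 4 = O(n^(1-ε)) with ε = 1. Case 1: T(n) = Θ(n^log_b(a)) = Θ(n).

Case 1: T(n) = Θ(n)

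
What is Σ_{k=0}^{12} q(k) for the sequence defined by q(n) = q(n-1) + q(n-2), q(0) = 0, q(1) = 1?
Computing the sequence terms: 0, 1, 1, 2, 3, 5, 8, 13, 21, 34, 55, 89, 144
Adding these values together:

376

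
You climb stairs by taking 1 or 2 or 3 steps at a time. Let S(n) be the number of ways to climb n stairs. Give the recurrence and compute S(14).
Condition on the size of the last step (1 to 3): before it there were n-1, …, n-3 stairs climbed, and these cases are disjoint, so S(n) = S(n-1) + S(n-2) + S(n-3) (order-3 linear recurrence).
Initial conditions by direct count (compositions of i into parts ≤ 3): S(1) = 1; S(2) = 2; S(3) = 4.
Iterating the recurrence: S(4) = 7, S(5) = 13, S(6) = 24, S(7) = 44, S(8) = 81, S(9) = 149, S(10) = 274, S(11) = 504, S(12) = 927, S(13) = 1705, S(14) = 3136.

S(n) = S(n-1) + S(n-2) + S(n-3), S(1) = 1, S(2) = 2, S(3) = 4; S(14) = 3136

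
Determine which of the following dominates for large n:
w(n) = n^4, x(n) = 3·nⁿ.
Comparing growth rates:
Growth-rate hierarchy: log n ≺ any polynomial ≺ any exponential cⁿ (c>1) ≺ n! ≺ nⁿ.
super-exponential nⁿ dominates polynomial degree 4 asymptotically.

x(n) grows faster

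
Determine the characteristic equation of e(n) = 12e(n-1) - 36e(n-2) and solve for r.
Substitute e(n) = rⁿ and divide through by rⁿ⁻²: r² - 12r + 36 = 0
Factor: (r - 6)² = 0, so r = 6 (double root).
General solution: e(n) = (A + Bn)·6ⁿ

Characteristic: r² - 12r + 36 = 0, Roots: r = 6 (double root)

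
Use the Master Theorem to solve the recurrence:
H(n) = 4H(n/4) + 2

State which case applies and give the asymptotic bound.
Master Theorem template: H(n) = a·H(n/b) + f(n).
Here: a=4, b=4, f(n)=2
Compute log_b(a) = log_4(4) = 1.
f(n) = 2 = O(n^(1-ε)) with ε = 1. Case 1: H(n) = Θ(n^log_b(a)) = Θ(n).

Case 1: H(n) = Θ(n)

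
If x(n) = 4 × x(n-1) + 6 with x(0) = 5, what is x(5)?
Computing step by step:
x(0) = 5
x(1) = 4 × 5 + 6 = 26
x(2) = 4 × 26 + 6 = 110
x(3) = 4 × 110 + 6 = 446
x(4) = 4 × 446 + 6 = 1790
x(5) = 4 × 1790 + 6 = 7166

7166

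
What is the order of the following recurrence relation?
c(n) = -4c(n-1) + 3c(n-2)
The order is the largest lag k for which c(n-k) appears. Here the deepest term is c(n-2), so the order is 2.

Order 2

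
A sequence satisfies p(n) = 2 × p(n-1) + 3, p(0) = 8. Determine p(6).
Computing step by step:
p(0) = 8
p(1) = 2 × 8 + 3 = 19
p(2) = 2 × 19 + 3 = 41
p(3) = 2 × 41 + 3 = 85
p(4) = 2 × 85 + 3 = 173
p(5) = 2 × 173 + 3 = 349
p(6) = 2 × 349 + 3 = 701

701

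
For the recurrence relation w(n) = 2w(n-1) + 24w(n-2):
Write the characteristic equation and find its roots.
Substitute w(n) = rⁿ and divide through by rⁿ⁻²: r² - 2r - 24 = 0
Factor: (r + 4)(r - 6) = 0, so r = -4, 6.
General solution: w(n) = A·(-4)ⁿ + B·6ⁿ

Characteristic: r² - 2r - 24 = 0, Roots: r = -4, 6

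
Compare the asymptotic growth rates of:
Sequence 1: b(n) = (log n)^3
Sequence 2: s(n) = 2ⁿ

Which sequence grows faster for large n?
Comparing growth rates:
Growth-rate hierarchy: log n ≺ any polynomial ≺ any exponential cⁿ (c>1) ≺ n! ≺ nⁿ.
exponential base 2 dominates polylogarithmic (log n)^3 asymptotically.

s(n) grows faster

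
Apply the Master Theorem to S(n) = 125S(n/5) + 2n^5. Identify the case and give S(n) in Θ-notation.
Master Theorem template: S(n) = a·S(n/b) + f(n).
Here: a=125, b=5, f(n)=2n^5
Compute log_b(a) = log_5(125) = 3.
f(n) = 2n^5 = Ω(n^(3+ε)) with ε = 2, and the regularity condition holds (a·f(n/b) = (a/b^5)·f(n) with a/b^5 = 5^-2 < 1). Case 3: S(n) = Θ(f(n)) = Θ(n^5).

Case 3: S(n) = Θ(n^5)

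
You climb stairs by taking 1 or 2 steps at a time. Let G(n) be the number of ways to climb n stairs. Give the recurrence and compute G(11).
Condition on the size of the last step (1 to 2): before it there were n-1, …, n-2 stairs climbed, and these cases are disjoint, so G(n) = G(n-1) + G(n-2) (Fibonacci-type sequence).
Initial conditions by direct count (compositions of i into parts ≤ 2): G(1) = 1; G(2) = 2.
Iterating the recurrence: G(3) = 3, G(4) = 5, G(5) = 8, G(6) = 13, G(7) = 21, G(8) = 34, G(9) = 55, G(10) = 89, G(11) = 144.

G(n) = G(n-1) + G(n-2), G(1) = 1, G(2) = 2; G(11) = 144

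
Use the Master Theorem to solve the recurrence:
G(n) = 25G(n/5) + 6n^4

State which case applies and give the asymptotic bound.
Master Theorem template: G(n) = a·G(n/b) + f(n).
Here: a=25, b=5, f(n)=6n^4
Compute log_b(a) = log_5(25) = 2.
f(n) = 6n^4 = Ω(n^(2+ε)) with ε = 2, and the regularity condition holds (a·f(n/b) = (a/b^4)·f(n) with a/b^4 = 5^-2 < 1). Case 3: G(n) = Θ(f(n)) = Θ(n^4).

Case 3: G(n) = Θ(n^4)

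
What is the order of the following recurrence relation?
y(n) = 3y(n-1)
The order is the largest lag k for which y(n-k) appears. Here the deepest term is y(n-1), so the order is 1.

Order 1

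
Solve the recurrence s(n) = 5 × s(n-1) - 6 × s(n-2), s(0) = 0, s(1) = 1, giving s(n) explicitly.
Recurrence: s(n) = 5 × s(n-1) - 6 × s(n-2), initial: s(0) = 0, s(1) = 1.
Characteristic equation: r² - 5r + 6 = 0, which factors as (r - 3)(r - 2) = 0, so r = 3, 2. General solution s(n) = A·3ⁿ + B·2ⁿ. From s(0) = 0: A + B = 0. From s(1) = 1: 3A + 2B = 1. Solving gives A = 1, B = -1.

s(n) = 3ⁿ - 2ⁿ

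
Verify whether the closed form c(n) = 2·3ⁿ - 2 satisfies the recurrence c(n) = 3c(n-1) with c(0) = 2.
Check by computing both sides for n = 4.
From the recurrence with c(0) = 2:
  c(0) = 2, c(1) = 6, c(2) = 18, c(3) = 54, c(4) = 162
  so the recurrence gives c(4) = 162.
From the proposed closed form c(n) = 2·3ⁿ - 2:
  c(4) = 160.
The recurrence gives 162 but the closed form gives 160, so the closed form does not satisfy the recurrence.

No, the closed form is incorrect.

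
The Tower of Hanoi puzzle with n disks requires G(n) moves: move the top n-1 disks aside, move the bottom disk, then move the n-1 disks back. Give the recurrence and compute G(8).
Moving n disks = move the top n-1 disks aside (G(n-1) moves) + move the largest disk (1 move) + move the n-1 disks back on top (G(n-1) moves), so G(n) = 2G(n-1) + 1, with G(1) = 1 (a single disk takes one move).
First terms: 1, 3, 7, 15, 31, 63, … — each is one less than a power of 2. Indeed G(n) + 1 = 2(G(n-1) + 1) with G(1) + 1 = 2, so G(n) + 1 = 2ⁿ and G(n) = 2ⁿ - 1.
Hence G(8) = 2^8 - 1 = 256 - 1 = 255.

G(n) = 2G(n-1) + 1, G(1) = 1; G(8) = 255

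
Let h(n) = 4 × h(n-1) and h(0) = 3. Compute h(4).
Computing step by step:
h(0) = 3
h(1) = 4 × 3 = 12
h(2) = 4 × 12 = 48
h(3) = 4 × 48 = 192
h(4) = 4 × 192 = 768

768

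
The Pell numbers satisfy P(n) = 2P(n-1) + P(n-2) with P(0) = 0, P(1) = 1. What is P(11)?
Computing the sequence terms:
0, 1, 2, 5, 12, 29, 70, 169, 408, 985, 2378, 5741

5741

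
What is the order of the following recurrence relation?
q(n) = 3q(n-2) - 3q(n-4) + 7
The order is the largest lag k for which q(n-k) appears. Here the deepest term is q(n-4) (the 7 term is non-homogeneous and does not affect the order), so the order is 4.

Order 4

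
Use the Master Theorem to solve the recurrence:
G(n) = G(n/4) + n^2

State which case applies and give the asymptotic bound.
Master Theorem template: G(n) = a·G(n/b) + f(n).
Here: a=1, b=4, f(n)=n^2
Compute log_b(a) = log_4(1) = 0.
f(n) = n^2 = Ω(n^(0+ε)) with ε = 2, and the regularity condition holds (a·f(n/b) = (a/b^2)·f(n) with a/b^2 = 4^-2 < 1). Case 3: G(n) = Θ(f(n)) = Θ(n^2).

Case 3: G(n) = Θ(n^2)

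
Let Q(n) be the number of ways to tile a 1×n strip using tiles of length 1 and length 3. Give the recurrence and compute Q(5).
Condition on the last tile: it has length 1 (leaving a 1×(n-1) strip) or length 3 (leaving a 1×(n-3) strip), so Q(n) = Q(n-1) + Q(n-3) (order-3 linear recurrence).
For 0 ≤ i < 3 only unit tiles fit, so Q(i) = 1.
Iterating the recurrence: Q(3) = 2, Q(4) = 3, Q(5) = 4.

Q(n) = Q(n-1) + Q(n-3), with Q(i) = 1 for 0 ≤ i < 3; Q(5) = 4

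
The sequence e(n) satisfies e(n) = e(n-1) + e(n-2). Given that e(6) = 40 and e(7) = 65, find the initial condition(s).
Work backwards using e(k) = e(k+2) - e(k+1):
e(5) = e(7) - e(6) = 65 - 40 = 25
e(4) = e(6) - e(5) = 40 - 25 = 15
e(3) = e(5) - e(4) = 25 - 15 = 10
e(2) = e(4) - e(3) = 15 - 10 = 5
e(1) = e(3) - e(2) = 10 - 5 = 5
e(0) = e(2) - e(1) = 5 - 5 = 0

e(0) = 0, e(1) = 5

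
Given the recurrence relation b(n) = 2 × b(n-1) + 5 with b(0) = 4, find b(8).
Computing step by step:
b(0) = 4
b(1) = 2 × 4 + 5 = 13
b(2) = 2 × 13 + 5 = 31
b(3) = 2 × 31 + 5 = 67
b(4) = 2 × 67 + 5 = 139
b(5) = 2 × 139 + 5 = 283
b(6) = 2 × 283 + 5 = 571
b(7) = 2 × 571 + 5 = 1147
b(8) = 2 × 1147 + 5 = 2299

2299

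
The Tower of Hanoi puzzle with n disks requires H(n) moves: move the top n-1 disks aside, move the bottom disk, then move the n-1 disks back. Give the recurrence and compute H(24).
Moving n disks = move the top n-1 disks aside (H(n-1) moves) + move the largest disk (1 move) + move the n-1 disks back on top (H(n-1) moves), so H(n) = 2H(n-1) + 1, with H(1) = 1 (a single disk takes one move).
First terms: 1, 3, 7, 15, 31, 63, … — each is one less than a power of 2. Indeed H(n) + 1 = 2(H(n-1) + 1) with H(1) + 1 = 2, so H(n) + 1 = 2ⁿ and H(n) = 2ⁿ - 1.
Hence H(24) = 2^24 - 1 = 16777216 - 1 = 16777215.

H(n) = 2H(n-1) + 1, H(1) = 1; H(24) = 16777215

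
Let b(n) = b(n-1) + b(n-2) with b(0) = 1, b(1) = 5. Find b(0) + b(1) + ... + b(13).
Computing the sequence terms: 1, 5, 6, 11, 17, 28, 45, 73, 118, 191, 309, 500, 809, 1309
Adding these values together:

3422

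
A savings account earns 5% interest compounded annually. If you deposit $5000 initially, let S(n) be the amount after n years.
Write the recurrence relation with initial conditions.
Each year the balance grows by 5%, i.e. is multiplied by 1 + 5/100 = 1.05, so S(n) = 1.05 × S(n-1). The initial deposit gives S(0) = 5000.
Unrolling gives the closed form S(n) = 5000 × (1.05)ⁿ.

S(n) = 1.05 × S(n-1), S(0) = 5000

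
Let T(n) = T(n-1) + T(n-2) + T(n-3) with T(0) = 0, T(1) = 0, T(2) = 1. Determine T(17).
Computing the sequence terms:
0, 0, 1, 1, 2, 4, 7, 13, 24, 44, 81, 149, 274, 504, 927, 1705, 3136, 5768

5768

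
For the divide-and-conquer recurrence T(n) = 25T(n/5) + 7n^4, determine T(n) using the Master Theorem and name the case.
Master Theorem template: T(n) = a·T(n/b) + f(n).
Here: a=25, b=5, f(n)=7n^4
Compute log_b(a) = log_5(25) = 2.
f(n) = 7n^4 = Ω(n^(2+ε)) with ε = 2, and the regularity condition holds (a·f(n/b) = (a/b^4)·f(n) with a/b^4 = 5^-2 < 1). Case 3: T(n) = Θ(f(n)) = Θ(n^4).

Case 3: T(n) = Θ(n^4)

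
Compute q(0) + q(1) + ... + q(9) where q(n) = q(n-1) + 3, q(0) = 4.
Computing the sequence terms: 4, 7, 10, 13, 16, 19, 22, 25, 28, 31
Adding these values together:

175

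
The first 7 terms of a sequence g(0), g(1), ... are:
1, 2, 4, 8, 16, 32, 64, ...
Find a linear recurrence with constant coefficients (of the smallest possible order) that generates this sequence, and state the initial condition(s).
Look for the lowest-order linear relation among consecutive terms.
Observation: each term is 2× the previous.
Check at n=2: 2·2 = 4. ✓

g(n) = 2 × g(n-1), g(0) = 1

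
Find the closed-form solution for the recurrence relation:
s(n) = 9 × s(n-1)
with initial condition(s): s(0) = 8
Recurrence: s(n) = 9 × s(n-1), initial: s(0) = 8.
Each term is 9 times the previous, so this is geometric with ratio 9. After n steps: s(n) = s(0)·9ⁿ = 8·9ⁿ.

s(n) = 8·9ⁿ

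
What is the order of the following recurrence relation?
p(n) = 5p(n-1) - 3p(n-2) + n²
The order is the largest lag k for which p(n-k) appears. Here the deepest term is p(n-2) (the n² term is non-homogeneous and does not affect the order), so the order is 2.

Order 2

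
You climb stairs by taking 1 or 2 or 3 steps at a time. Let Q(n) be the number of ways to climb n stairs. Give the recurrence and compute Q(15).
Condition on the size of the last step (1 to 3): before it there were n-1, …, n-3 stairs climbed, and these cases are disjoint, so Q(n) = Q(n-1) + Q(n-2) + Q(n-3) (order-3 linear recurrence).
Initial conditions by direct count (compositions of i into parts ≤ 3): Q(1) = 1; Q(2) = 2; Q(3) = 4.
Iterating the recurrence: Q(4) = 7, Q(5) = 13, Q(6) = 24, Q(7) = 44, Q(8) = 81, Q(9) = 149, Q(10) = 274, Q(11) = 504, Q(12) = 927, Q(13) = 1705, Q(14) = 3136, Q(15) = 5768.

Q(n) = Q(n-1) + Q(n-2) + Q(n-3), Q(1) = 1, Q(2) = 2, Q(3) = 4; Q(15) = 5768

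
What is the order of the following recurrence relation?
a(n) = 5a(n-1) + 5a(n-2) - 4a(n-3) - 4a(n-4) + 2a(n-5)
The order is the largest lag k for which a(n-k) appears. Here the deepest term is a(n-5), so the order is 5.

Order 5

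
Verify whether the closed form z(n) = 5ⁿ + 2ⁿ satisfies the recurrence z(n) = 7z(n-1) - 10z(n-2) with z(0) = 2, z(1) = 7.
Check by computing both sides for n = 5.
From the recurrence with z(0) = 2, z(1) = 7:
  z(0) = 2, z(1) = 7, z(2) = 29, z(3) = 133, z(4) = 641, z(5) = 3157
  so the recurrence gives z(5) = 3157.
From the proposed closed form z(n) = 5ⁿ + 2ⁿ:
  z(5) = 3157.
Both sides give 3157 at n = 5, and the initial condition(s) match, so the closed form is consistent.

Yes, the closed form is correct.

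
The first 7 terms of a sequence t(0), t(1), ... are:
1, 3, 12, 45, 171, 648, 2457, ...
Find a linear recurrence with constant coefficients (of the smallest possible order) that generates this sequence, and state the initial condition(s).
Look for the lowest-order linear relation among consecutive terms.
Observation: t(n) - 3·t(n-1) - (3)·t(n-2) = 0 holds for the shown terms, and no order-1 relation t(n) = α·t(n-1) + β fits.
Check at n=3: 3·12 + (3)·3 = 45. ✓

t(n) = 3t(n-1) + 3t(n-2), t(0) = 1, t(1) = 3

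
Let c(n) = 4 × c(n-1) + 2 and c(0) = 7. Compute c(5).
Computing step by step:
c(0) = 7
c(1) = 4 × 7 + 2 = 30
c(2) = 4 × 30 + 2 = 122
c(3) = 4 × 122 + 2 = 490
c(4) = 4 × 490 + 2 = 1962
c(5) = 4 × 1962 + 2 = 7850

7850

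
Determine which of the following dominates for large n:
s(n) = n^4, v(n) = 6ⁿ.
Comparing growth rates:
Growth-rate hierarchy: log n ≺ any polynomial ≺ any exponential cⁿ (c>1) ≺ n! ≺ nⁿ.
exponential base 6 dominates polynomial degree 4 asymptotically.

v(n) grows faster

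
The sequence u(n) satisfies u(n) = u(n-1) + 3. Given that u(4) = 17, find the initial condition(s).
u(4) = u(0) + 4·3, so u(0) = 17 - 12 = 5.

u(0) = 5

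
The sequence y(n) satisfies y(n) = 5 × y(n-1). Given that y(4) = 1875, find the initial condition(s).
In general y(n) = 5ⁿ · y(0). At n = 4: y(0) = y(4) / 5^4 = 1875 / 625 = 3.

y(0) = 3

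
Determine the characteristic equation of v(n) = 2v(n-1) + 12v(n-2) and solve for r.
Substitute v(n) = rⁿ and divide through by rⁿ⁻²: r² - 2r - 12 = 0
Discriminant: 2² + 4·12 = 52, not a perfect square, so by the quadratic formula r = (2 ± √52)/2.
General solution: v(n) = A·r₁ⁿ + B·r₂ⁿ where r₁,r₂ = (2 ± √52)/2

Characteristic: r² - 2r - 12 = 0, Roots: r = (2 ± √52)/2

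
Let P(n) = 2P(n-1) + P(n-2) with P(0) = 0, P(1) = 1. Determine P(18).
Computing the sequence terms:
0, 1, 2, 5, 12, 29, 70, 169, 408, 985, 2378, 5741, 13860, 33461, 80782, 195025, 470832, 1136689, 2744210

2744210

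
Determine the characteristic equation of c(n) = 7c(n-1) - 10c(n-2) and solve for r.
Substitute c(n) = rⁿ and divide through by rⁿ⁻²: r² - 7r + 10 = 0
Factor: (r - 2)(r - 5) = 0, so r = 2, 5.
General solution: c(n) = A·2ⁿ + B·5ⁿ

Characteristic: r² - 7r + 10 = 0, Roots: r = 2, 5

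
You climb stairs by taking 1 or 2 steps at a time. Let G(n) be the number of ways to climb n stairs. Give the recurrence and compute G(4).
Condition on the size of the last step (1 to 2): before it there were n-1, …, n-2 stairs climbed, and these cases are disjoint, so G(n) = G(n-1) + G(n-2) (Fibonacci-type sequence).
Initial conditions by direct count (compositions of i into parts ≤ 2): G(1) = 1; G(2) = 2.
Iterating the recurrence: G(3) = 3, G(4) = 5.

G(n) = G(n-1) + G(n-2), G(1) = 1, G(2) = 2; G(4) = 5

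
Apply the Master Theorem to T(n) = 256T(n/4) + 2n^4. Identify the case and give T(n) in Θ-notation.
Master Theorem template: T(n) = a·T(n/b) + f(n).
Here: a=256, b=4, f(n)=2n^4
Compute log_b(a) = log_4(256) = 4.
f(n) = 2n^4 = Θ(n^4). Case 2: T(n) = Θ(n^4 log n).

Case 2: T(n) = Θ(n^4 log n)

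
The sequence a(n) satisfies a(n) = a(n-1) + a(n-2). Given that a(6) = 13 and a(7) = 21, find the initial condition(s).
Work backwards using a(k) = a(k+2) - a(k+1):
a(5) = a(7) - a(6) = 21 - 13 = 8
a(4) = a(6) - a(5) = 13 - 8 = 5
a(3) = a(5) - a(4) = 8 - 5 = 3
a(2) = a(4) - a(3) = 5 - 3 = 2
a(1) = a(3) - a(2) = 3 - 2 = 1
a(0) = a(2) - a(1) = 2 - 1 = 1

a(0) = 1, a(1) = 1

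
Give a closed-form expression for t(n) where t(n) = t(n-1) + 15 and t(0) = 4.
Recurrence: t(n) = t(n-1) + 15, initial: t(0) = 4.
Each step adds 15, so t(n) = t(0) + 15n = 15n + 4.

t(n) = 15n + 4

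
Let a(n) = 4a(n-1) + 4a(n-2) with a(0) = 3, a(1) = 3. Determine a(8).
Computing the sequence terms:
3, 3, 24, 108, 528, 2544, 12288, 59328, 286464

286464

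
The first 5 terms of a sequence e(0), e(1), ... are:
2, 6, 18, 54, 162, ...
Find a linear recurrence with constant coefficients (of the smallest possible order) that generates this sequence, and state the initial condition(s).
Look for the lowest-order linear relation among consecutive terms.
Observation: each term is 3× the previous.
Check at n=2: 3·6 = 18. ✓

e(n) = 3 × e(n-1), e(0) = 2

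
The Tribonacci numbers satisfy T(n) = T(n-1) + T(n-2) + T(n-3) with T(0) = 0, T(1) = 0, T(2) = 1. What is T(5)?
Computing the sequence terms:
0, 0, 1, 1, 2, 4

4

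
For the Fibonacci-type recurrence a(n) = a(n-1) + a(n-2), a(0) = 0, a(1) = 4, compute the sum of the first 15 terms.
Computing the sequence terms: 0, 4, 4, 8, 12, 20, 32, 52, 84, 136, 220, 356, 576, 932, 1508
Adding these values together:

3944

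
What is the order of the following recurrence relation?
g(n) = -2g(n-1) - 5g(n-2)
The order is the largest lag k for which g(n-k) appears. Here the deepest term is g(n-2), so the order is 2.

Order 2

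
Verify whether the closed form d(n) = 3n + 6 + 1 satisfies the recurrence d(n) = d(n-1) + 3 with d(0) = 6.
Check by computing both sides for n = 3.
From the recurrence with d(0) = 6:
  d(0) = 6, d(1) = 9, d(2) = 12, d(3) = 15
  so the recurrence gives d(3) = 15.
From the proposed closed form d(n) = 3n + 6 + 1:
  d(3) = 16.
The recurrence gives 15 but the closed form gives 16, so the closed form does not satisfy the recurrence.

No, the closed form is incorrect.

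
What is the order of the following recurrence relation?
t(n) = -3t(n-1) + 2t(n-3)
The order is the largest lag k for which t(n-k) appears. Here the deepest term is t(n-3), so the order is 3.

Order 3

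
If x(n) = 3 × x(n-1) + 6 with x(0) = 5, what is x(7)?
Computing step by step:
x(0) = 5
x(1) = 3 × 5 + 6 = 21
x(2) = 3 × 21 + 6 = 69
x(3) = 3 × 69 + 6 = 213
x(4) = 3 × 213 + 6 = 645
x(5) = 3 × 645 + 6 = 1941
x(6) = 3 × 1941 + 6 = 5829
x(7) = 3 × 5829 + 6 = 17493

17493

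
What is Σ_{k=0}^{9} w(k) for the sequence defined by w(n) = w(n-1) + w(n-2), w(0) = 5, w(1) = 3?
Computing the sequence terms: 5, 3, 8, 11, 19, 30, 49, 79, 128, 207
Adding these values together:

539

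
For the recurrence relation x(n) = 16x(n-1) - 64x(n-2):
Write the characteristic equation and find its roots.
Substitute x(n) = rⁿ and divide through by rⁿ⁻²: r² - 16r + 64 = 0
Factor: (r - 8)² = 0, so r = 8 (double root).
General solution: x(n) = (A + Bn)·8ⁿ

Characteristic: r² - 16r + 64 = 0, Roots: r = 8 (double root)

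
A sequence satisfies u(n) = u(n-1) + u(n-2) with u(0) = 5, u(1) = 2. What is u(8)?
Computing the sequence terms:
5, 2, 7, 9, 16, 25, 41, 66, 107

107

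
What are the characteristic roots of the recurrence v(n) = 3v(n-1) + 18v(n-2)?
Substitute v(n) = rⁿ and divide through by rⁿ⁻²: r² - 3r - 18 = 0
Factor: (r + 3)(r - 6) = 0, so r = -3, 6.
General solution: v(n) = A·(-3)ⁿ + B·6ⁿ

Characteristic: r² - 3r - 18 = 0, Roots: r = -3, 6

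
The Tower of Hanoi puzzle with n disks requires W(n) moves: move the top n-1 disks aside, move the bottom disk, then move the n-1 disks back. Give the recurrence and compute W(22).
Moving n disks = move the top n-1 disks aside (W(n-1) moves) + move the largest disk (1 move) + move the n-1 disks back on top (W(n-1) moves), so W(n) = 2W(n-1) + 1, with W(1) = 1 (a single disk takes one move).
First terms: 1, 3, 7, 15, 31, 63, … — each is one less than a power of 2. Indeed W(n) + 1 = 2(W(n-1) + 1) with W(1) + 1 = 2, so W(n) + 1 = 2ⁿ and W(n) = 2ⁿ - 1.
Hence W(22) = 2^22 - 1 = 4194304 - 1 = 4194303.

W(n) = 2W(n-1) + 1, W(1) = 1; W(22) = 4194303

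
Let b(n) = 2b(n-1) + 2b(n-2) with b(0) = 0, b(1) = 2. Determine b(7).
Computing the sequence terms:
0, 2, 4, 12, 32, 88, 240, 656

656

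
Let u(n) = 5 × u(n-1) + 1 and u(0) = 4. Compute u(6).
Computing step by step:
u(0) = 4
u(1) = 5 × 4 + 1 = 21
u(2) = 5 × 21 + 1 = 106
u(3) = 5 × 106 + 1 = 531
u(4) = 5 × 531 + 1 = 2656
u(5) = 5 × 2656 + 1 = 13281
u(6) = 5 × 13281 + 1 = 66406

66406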